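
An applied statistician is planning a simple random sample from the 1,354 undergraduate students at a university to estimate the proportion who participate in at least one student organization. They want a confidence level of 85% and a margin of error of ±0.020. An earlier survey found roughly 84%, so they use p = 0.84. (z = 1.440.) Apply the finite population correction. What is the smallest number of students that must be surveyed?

461

Unadjusted: n₀ = 1.440² × 0.84 × 0.16 / 0.020² ≈ 696.73, so n₀ = 697.
Finite population correction with N = 1,354: n = n₀ / (1 + (n₀−1)/N) = 697 / (1 + 696/1354) = 697 / 1.5140 ≈ 460.36.
Rounding up, n = 461.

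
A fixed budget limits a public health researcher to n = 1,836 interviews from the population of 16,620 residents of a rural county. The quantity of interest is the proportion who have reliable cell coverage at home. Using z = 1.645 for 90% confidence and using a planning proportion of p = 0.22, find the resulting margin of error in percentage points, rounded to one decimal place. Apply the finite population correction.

1.5

Finite-population factor: (N−n)/(N−1) = (16620−1836)/(16620−1) = 0.8896.
SE(p̂) = √[p(1−p)/n · (N−n)/(N−1)] = √[0.1716/1836 × 0.8896] = 0.00912.
E = z × SE = 1.645 × 0.00912 = 0.01500 ≈ 1.5 percentage points.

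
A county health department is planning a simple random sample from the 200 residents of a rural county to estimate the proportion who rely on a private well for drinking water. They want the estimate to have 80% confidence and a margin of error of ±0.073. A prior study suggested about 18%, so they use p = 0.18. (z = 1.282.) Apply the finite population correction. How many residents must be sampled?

Unadjusted: n₀ = 1.282² × 0.18 × 0.82 / 0.073² ≈ 45.52, so n₀ = 46.
Finite population correction with N = 200: n = n₀ / (1 + (n₀−1)/N) = 46 / (1 + 45/200) = 46 / 1.2250 ≈ 37.55.
Rounding up, n = 38.

38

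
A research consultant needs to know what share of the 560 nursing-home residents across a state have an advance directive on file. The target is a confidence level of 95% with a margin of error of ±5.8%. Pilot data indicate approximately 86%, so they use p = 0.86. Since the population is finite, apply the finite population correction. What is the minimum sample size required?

For 95% confidence, z = 1.960.
Unadjusted: n₀ = 1.960² × 0.86 × 0.14 / 0.058² ≈ 137.49, so n₀ = 138.
Finite population correction with N = 560: n = n₀ / (1 + (n₀−1)/N) = 138 / (1 + 137/560) = 138 / 1.2446 ≈ 110.88.
Rounding up, n = 111.

111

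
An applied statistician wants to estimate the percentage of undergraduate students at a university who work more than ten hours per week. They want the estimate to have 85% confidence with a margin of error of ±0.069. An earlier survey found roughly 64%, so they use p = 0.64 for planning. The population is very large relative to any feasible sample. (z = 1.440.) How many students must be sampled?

101

With p = 0.64, p(1−p) = 0.2304.
n = z²·p(1−p)/E² = 1.440² × 0.2304 / 0.069² = 2.0736 × 0.2304 / 0.004761 ≈ 100.35.
Rounding up gives n = 101.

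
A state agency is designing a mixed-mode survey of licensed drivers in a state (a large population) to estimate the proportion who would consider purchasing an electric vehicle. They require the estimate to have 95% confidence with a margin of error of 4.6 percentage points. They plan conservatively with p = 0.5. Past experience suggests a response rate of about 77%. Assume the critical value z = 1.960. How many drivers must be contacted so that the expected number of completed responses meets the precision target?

590

Completed interviews needed: n₀ = 1.960² × 0.2500 / 0.046² ≈ 453.88 → 454.
At a 77% response rate, contacts needed = 454 / 0.77 ≈ 589.61 → 590.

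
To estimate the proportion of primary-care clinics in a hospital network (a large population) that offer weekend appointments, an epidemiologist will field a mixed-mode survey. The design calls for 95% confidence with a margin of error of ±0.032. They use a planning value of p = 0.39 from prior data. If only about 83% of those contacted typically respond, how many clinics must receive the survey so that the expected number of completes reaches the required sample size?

For 95% confidence, z = 1.96.
Completed interviews needed: n₀ = 1.96² × 0.2379 / 0.032² ≈ 892.50 → 893.
At an 83% response rate, contacts needed = 893 / 0.83 ≈ 1075.90 → 1076.

1076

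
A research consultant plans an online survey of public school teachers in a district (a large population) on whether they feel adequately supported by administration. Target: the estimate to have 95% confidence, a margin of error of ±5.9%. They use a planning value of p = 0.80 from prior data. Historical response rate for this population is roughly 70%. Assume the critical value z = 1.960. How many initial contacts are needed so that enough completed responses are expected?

Completed interviews needed: n₀ = 1.960² × 0.1600 / 0.059² ≈ 176.57 → 177.
At a 70% response rate, contacts needed = 177 / 0.70 ≈ 252.86 → 253.

253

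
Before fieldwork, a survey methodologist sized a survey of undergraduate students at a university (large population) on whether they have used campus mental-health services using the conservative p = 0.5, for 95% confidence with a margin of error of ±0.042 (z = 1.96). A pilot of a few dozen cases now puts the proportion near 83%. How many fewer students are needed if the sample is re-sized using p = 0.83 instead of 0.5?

Conservative (p = 0.5): n = 1.96² × 0.25 / 0.042² ≈ 544.44 → 545.
Using p = 0.83: p(1−p) = 0.1411, so n = 1.96² × 0.1411 / 0.042² ≈ 307.28 → 308.
Reduction: 545 − 308 = 237.

237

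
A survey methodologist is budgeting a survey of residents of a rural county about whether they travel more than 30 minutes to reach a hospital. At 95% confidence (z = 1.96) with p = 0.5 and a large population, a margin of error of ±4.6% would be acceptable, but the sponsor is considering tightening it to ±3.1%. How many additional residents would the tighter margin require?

546

At ±4.6%: n = 1.96² × 0.2500 / 0.046² ≈ 453.88 → 454.
At ±3.1%: n = 1.96² × 0.2500 / 0.031² ≈ 999.38 → 1000.
Additional respondents: 1000 − 454 = 546.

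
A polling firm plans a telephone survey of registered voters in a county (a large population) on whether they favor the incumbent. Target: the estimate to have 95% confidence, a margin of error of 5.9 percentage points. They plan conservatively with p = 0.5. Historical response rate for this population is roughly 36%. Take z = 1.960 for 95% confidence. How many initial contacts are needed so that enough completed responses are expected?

Completed interviews needed: n₀ = 1.960² × 0.2500 / 0.059² ≈ 275.90 → 276.
At a 36% response rate, contacts needed = 276 / 0.36 ≈ 766.67 → 767.

767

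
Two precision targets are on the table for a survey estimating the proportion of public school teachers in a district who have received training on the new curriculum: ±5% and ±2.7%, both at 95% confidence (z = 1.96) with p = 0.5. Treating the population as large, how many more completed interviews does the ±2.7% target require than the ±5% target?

933

At ±5%: n = 1.96² × 0.2500 / 0.050² ≈ 384.16 → 385.
At ±2.7%: n = 1.96² × 0.2500 / 0.027² ≈ 1317.42 → 1318.
Additional respondents: 1318 − 385 = 933.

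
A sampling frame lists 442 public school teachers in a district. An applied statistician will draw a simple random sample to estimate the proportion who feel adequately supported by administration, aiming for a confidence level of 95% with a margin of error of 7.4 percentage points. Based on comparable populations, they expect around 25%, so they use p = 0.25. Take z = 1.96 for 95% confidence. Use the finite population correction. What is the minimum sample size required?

Unadjusted: n₀ = 1.96² × 0.25 × 0.75 / 0.074² ≈ 131.54, so n₀ = 132.
Finite population correction with N = 442: n = n₀ / (1 + (n₀−1)/N) = 132 / (1 + 131/442) = 132 / 1.2964 ≈ 101.82.
Rounding up, n = 102.

102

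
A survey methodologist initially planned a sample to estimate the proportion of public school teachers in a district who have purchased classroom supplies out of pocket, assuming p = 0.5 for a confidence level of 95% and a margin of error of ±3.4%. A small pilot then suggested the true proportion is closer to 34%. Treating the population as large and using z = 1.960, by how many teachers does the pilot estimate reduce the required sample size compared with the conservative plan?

Conservative (p = 0.5): n = 1.960² × 0.25 / 0.034² ≈ 830.80 → 831.
Using p = 0.34: p(1−p) = 0.2244, so n = 1.960² × 0.2244 / 0.034² ≈ 745.72 → 746.
Reduction: 831 − 746 = 85.

85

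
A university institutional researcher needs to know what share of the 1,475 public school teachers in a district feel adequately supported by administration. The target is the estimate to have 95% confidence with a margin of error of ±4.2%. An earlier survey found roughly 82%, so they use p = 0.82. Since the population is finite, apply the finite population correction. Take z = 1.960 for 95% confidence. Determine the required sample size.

Unadjusted: n₀ = 1.960² × 0.82 × 0.18 / 0.042² ≈ 321.44, so n₀ = 322.
Finite population correction with N = 1,475: n = n₀ / (1 + (n₀−1)/N) = 322 / (1 + 321/1475) = 322 / 1.2176 ≈ 264.45.
Rounding up, n = 265.

265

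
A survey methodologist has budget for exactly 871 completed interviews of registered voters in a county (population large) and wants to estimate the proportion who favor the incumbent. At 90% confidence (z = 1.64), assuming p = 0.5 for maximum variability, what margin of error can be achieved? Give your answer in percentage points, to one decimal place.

SE(p̂) = √[p(1−p)/n] = √[0.2500/871] = 0.01694.
E = z × SE = 1.64 × 0.01694 = 0.02778, or 2.8 percentage points.

2.8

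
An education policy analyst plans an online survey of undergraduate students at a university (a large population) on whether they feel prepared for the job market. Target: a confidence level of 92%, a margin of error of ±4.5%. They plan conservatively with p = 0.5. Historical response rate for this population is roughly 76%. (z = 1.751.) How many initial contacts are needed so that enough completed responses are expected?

499

Completed interviews needed: n₀ = 1.751² × 0.2500 / 0.045² ≈ 378.52 → 379.
At a 76% response rate, contacts needed = 379 / 0.76 ≈ 498.68 → 499.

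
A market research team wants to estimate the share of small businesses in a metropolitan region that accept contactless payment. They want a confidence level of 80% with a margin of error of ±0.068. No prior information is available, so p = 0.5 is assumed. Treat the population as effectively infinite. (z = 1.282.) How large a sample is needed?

89

With p = 0.5, p(1−p) = 0.25.
n = z²·p(1−p)/E² = 1.282² × 0.2500 / 0.068² = 1.6435 × 0.2500 / 0.004624 ≈ 88.86.
Rounding up gives n = 89.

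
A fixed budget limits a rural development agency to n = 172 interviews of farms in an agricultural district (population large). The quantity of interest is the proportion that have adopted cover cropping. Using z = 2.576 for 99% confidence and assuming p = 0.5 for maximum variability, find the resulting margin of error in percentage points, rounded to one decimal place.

9.8

SE(p̂) = √[p(1−p)/n] = √[0.2500/172] = 0.03812.
E = z × SE = 2.576 × 0.03812 = 0.09821, or 9.8 percentage points.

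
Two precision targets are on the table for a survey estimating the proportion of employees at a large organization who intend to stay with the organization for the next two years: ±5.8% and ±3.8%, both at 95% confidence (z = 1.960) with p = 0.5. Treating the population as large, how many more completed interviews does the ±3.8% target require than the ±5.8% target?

At ±5.8%: n = 1.960² × 0.2500 / 0.058² ≈ 285.49 → 286.
At ±3.8%: n = 1.960² × 0.2500 / 0.038² ≈ 665.10 → 666.
Additional respondents: 666 − 286 = 380.

380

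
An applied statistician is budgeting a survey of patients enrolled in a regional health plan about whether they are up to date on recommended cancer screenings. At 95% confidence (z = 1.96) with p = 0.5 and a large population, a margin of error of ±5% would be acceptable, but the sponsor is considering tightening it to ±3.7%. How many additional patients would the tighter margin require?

317

At ±5%: n = 1.96² × 0.2500 / 0.050² ≈ 384.16 → 385.
At ±3.7%: n = 1.96² × 0.2500 / 0.037² ≈ 701.53 → 702.
Additional respondents: 702 − 385 = 317.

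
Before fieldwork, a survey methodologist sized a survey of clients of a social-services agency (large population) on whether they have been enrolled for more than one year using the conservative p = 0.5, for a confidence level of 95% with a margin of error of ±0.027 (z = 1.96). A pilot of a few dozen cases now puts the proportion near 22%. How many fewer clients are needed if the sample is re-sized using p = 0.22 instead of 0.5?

413

Conservative (p = 0.5): n = 1.96² × 0.25 / 0.027² ≈ 1317.42 → 1318.
Using p = 0.22: p(1−p) = 0.1716, so n = 1.96² × 0.1716 / 0.027² ≈ 904.28 → 905.
Reduction: 1318 − 905 = 413.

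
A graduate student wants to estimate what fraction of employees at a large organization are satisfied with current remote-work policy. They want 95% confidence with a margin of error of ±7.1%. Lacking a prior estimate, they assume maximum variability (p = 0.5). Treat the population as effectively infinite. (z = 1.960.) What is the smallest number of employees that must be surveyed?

With p = 0.5, p(1−p) = 0.25.
n = z²·p(1−p)/E² = 1.960² × 0.2500 / 0.071² = 3.8416 × 0.2500 / 0.005041 ≈ 190.52.
Rounding up gives n = 191.

191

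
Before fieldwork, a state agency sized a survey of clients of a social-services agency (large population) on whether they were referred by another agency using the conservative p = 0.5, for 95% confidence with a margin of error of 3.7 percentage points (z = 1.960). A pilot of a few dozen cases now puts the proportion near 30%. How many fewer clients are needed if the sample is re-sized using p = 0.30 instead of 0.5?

112

Conservative (p = 0.5): n = 1.960² × 0.25 / 0.037² ≈ 701.53 → 702.
Using p = 0.30: p(1−p) = 0.2100, so n = 1.960² × 0.2100 / 0.037² ≈ 589.29 → 590.
Reduction: 702 − 590 = 112.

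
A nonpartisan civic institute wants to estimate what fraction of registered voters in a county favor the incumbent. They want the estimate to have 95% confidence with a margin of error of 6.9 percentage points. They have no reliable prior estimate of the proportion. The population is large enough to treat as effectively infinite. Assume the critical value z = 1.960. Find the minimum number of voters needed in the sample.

202

With no prior estimate, use p = 0.5, giving p(1−p) = 0.25.
n = z²·p(1−p)/E² = 1.960² × 0.2500 / 0.069² = 3.8416 × 0.2500 / 0.004761 ≈ 201.72.
Rounding up gives n = 202.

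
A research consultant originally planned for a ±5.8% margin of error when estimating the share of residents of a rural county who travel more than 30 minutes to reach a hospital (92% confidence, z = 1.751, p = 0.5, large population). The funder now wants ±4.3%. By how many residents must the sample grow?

At ±5.8%: n = 1.751² × 0.2500 / 0.058² ≈ 227.85 → 228.
At ±4.3%: n = 1.751² × 0.2500 / 0.043² ≈ 414.55 → 415.
Additional respondents: 415 − 228 = 187.

187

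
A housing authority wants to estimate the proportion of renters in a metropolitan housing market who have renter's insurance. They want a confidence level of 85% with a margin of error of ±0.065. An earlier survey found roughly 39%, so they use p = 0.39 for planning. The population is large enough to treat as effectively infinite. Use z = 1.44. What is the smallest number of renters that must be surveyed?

With p = 0.39, p(1−p) = 0.2379.
n = z²·p(1−p)/E² = 1.44² × 0.2379 / 0.065² = 2.0736 × 0.2379 / 0.004225 ≈ 116.76.
Rounding up gives n = 117.

117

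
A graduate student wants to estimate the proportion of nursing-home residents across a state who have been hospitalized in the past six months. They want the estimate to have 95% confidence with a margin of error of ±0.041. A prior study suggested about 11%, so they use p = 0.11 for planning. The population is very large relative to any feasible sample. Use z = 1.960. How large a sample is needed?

224

With p = 0.11, p(1−p) = 0.0979.
n = z²·p(1−p)/E² = 1.960² × 0.0979 / 0.041² = 3.8416 × 0.0979 / 0.001681 ≈ 223.73.
Rounding up gives n = 224.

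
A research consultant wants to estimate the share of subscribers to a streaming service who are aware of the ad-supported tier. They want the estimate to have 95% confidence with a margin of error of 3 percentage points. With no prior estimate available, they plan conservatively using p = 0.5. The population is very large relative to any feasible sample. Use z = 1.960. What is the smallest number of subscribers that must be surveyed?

With p = 0.5, p(1−p) = 0.25.
n = z²·p(1−p)/E² = 1.960² × 0.2500 / 0.030² = 3.8416 × 0.2500 / 0.000900 ≈ 1067.11.
Rounding up gives n = 1068.

1068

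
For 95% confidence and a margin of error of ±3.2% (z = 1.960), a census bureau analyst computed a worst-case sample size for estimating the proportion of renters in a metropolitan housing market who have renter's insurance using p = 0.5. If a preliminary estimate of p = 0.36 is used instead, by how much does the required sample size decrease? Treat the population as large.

73

Conservative (p = 0.5): n = 1.960² × 0.25 / 0.032² ≈ 937.89 → 938.
Using p = 0.36: p(1−p) = 0.2304, so n = 1.960² × 0.2304 / 0.032² ≈ 864.36 → 865.
Reduction: 938 − 865 = 73.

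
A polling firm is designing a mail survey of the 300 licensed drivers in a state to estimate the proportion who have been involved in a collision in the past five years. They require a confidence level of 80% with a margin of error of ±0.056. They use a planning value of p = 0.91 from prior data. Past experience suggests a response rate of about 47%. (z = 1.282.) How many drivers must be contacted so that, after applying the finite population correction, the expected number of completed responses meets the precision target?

81

Completed interviews needed (unadjusted): n₀ = 1.282² × 0.0819 / 0.056² ≈ 42.92 → 43.
FPC for N = 300: n = 43 / (1 + 42/300) = 43 / 1.1400 ≈ 37.72 → 38.
At a 47% response rate, contacts needed = 38 / 0.47 ≈ 80.85 → 81.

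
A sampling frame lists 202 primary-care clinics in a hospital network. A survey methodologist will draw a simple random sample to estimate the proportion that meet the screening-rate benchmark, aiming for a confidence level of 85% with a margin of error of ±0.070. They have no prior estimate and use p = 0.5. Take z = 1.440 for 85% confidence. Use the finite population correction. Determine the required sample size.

Unadjusted: n₀ = 1.440² × 0.50 × 0.50 / 0.070² ≈ 105.80, so n₀ = 106.
Finite population correction with N = 202: n = n₀ / (1 + (n₀−1)/N) = 106 / (1 + 105/202) = 106 / 1.5198 ≈ 69.75.
Rounding up, n = 70.

70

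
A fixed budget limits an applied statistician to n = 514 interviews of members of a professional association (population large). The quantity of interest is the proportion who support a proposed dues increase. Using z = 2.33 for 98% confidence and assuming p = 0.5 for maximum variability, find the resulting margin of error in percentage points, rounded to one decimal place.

5.1

SE(p̂) = √[p(1−p)/n] = √[0.2500/514] = 0.02205.
E = z × SE = 2.33 × 0.02205 = 0.05139, or 5.1 percentage points.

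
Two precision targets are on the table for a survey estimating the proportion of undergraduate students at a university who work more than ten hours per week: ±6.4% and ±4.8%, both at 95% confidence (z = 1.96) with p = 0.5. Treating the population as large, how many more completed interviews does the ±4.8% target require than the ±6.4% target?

At ±6.4%: n = 1.96² × 0.2500 / 0.064² ≈ 234.47 → 235.
At ±4.8%: n = 1.96² × 0.2500 / 0.048² ≈ 416.84 → 417.
Additional respondents: 417 − 235 = 182.

182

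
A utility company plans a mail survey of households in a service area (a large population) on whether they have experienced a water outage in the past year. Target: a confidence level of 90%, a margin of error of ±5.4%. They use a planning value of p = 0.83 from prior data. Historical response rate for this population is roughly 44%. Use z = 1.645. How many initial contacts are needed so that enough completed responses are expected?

Completed interviews needed: n₀ = 1.645² × 0.1411 / 0.054² ≈ 130.94 → 131.
At a 44% response rate, contacts needed = 131 / 0.44 ≈ 297.73 → 298.

298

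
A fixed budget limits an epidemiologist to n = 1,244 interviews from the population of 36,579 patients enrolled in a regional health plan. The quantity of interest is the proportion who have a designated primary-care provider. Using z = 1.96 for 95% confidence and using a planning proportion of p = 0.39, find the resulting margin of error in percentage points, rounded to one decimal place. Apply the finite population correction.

2.7

Finite-population factor: (N−n)/(N−1) = (36579−1244)/(36579−1) = 0.9660.
SE(p̂) = √[p(1−p)/n · (N−n)/(N−1)] = √[0.2379/1244 × 0.9660] = 0.01359.
E = z × SE = 1.96 × 0.01359 = 0.02664 ≈ 2.7 percentage points.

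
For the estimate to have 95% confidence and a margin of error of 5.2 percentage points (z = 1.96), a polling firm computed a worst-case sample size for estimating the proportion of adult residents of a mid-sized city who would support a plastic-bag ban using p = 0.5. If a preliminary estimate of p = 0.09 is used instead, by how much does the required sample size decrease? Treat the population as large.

239

Conservative (p = 0.5): n = 1.96² × 0.25 / 0.052² ≈ 355.18 → 356.
Using p = 0.09: p(1−p) = 0.0819, so n = 1.96² × 0.0819 / 0.052² ≈ 116.36 → 117.
Reduction: 356 − 117 = 239.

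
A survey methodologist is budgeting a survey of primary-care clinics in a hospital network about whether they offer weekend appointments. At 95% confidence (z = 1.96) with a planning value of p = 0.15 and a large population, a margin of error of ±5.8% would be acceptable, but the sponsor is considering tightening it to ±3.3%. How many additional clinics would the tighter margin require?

304

At ±5.8%: n = 1.96² × 0.1275 / 0.058² ≈ 145.60 → 146.
At ±3.3%: n = 1.96² × 0.1275 / 0.033² ≈ 449.77 → 450.
Additional respondents: 450 − 146 = 304.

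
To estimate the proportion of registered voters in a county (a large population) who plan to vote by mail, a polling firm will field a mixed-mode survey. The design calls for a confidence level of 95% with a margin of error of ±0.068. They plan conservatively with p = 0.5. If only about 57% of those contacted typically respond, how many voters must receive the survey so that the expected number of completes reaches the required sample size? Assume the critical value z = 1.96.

Completed interviews needed: n₀ = 1.96² × 0.2500 / 0.068² ≈ 207.70 → 208.
At a 57% response rate, contacts needed = 208 / 0.57 ≈ 364.91 → 365.

365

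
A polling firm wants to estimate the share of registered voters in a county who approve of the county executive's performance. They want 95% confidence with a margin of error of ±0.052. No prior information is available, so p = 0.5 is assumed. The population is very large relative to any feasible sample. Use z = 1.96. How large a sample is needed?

356

With p = 0.5, p(1−p) = 0.25.
n = z²·p(1−p)/E² = 1.96² × 0.2500 / 0.052² = 3.8416 × 0.2500 / 0.002704 ≈ 355.18.
Rounding up gives n = 356.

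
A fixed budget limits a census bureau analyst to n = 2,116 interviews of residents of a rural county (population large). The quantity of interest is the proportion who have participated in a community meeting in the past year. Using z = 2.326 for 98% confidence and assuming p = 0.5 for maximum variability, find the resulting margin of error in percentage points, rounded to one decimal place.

SE(p̂) = √[p(1−p)/n] = √[0.2500/2116] = 0.01087.
E = z × SE = 2.326 × 0.01087 = 0.02528, or 2.5 percentage points.

2.5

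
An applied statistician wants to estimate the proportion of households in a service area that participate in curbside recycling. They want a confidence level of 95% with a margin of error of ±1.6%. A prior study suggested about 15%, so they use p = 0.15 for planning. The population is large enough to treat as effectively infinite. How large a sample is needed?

For 95% confidence, z = 1.960.
With p = 0.15, p(1−p) = 0.1275.
n = z²·p(1−p)/E² = 1.960² × 0.1275 / 0.016² = 3.8416 × 0.1275 / 0.000256 ≈ 1913.30.
Rounding up gives n = 1914.

1914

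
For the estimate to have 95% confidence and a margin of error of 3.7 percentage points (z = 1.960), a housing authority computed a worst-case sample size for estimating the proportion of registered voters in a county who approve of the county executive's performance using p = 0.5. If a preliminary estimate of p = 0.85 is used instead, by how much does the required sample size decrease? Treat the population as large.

344

Conservative (p = 0.5): n = 1.960² × 0.25 / 0.037² ≈ 701.53 → 702.
Using p = 0.85: p(1−p) = 0.1275, so n = 1.960² × 0.1275 / 0.037² ≈ 357.78 → 358.
Reduction: 702 − 358 = 344.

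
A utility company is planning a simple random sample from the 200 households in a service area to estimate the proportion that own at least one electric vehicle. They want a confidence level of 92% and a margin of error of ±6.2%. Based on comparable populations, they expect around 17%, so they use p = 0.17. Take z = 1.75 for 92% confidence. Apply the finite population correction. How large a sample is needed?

73

Unadjusted: n₀ = 1.75² × 0.17 × 0.83 / 0.062² ≈ 112.41, so n₀ = 113.
Finite population correction with N = 200: n = n₀ / (1 + (n₀−1)/N) = 113 / (1 + 112/200) = 113 / 1.5600 ≈ 72.44.
Rounding up, n = 73.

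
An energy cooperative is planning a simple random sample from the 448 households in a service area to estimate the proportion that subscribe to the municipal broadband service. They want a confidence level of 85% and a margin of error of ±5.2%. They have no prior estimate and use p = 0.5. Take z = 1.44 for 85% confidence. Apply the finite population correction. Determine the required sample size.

Unadjusted: n₀ = 1.44² × 0.50 × 0.50 / 0.052² ≈ 191.72, so n₀ = 192.
Finite population correction with N = 448: n = n₀ / (1 + (n₀−1)/N) = 192 / (1 + 191/448) = 192 / 1.4263 ≈ 134.61.
Rounding up, n = 135.

135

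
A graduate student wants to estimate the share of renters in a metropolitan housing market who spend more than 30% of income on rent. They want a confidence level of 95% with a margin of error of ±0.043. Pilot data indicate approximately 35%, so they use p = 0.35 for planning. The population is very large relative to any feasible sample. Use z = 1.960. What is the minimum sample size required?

With p = 0.35, p(1−p) = 0.2275.
n = z²·p(1−p)/E² = 1.960² × 0.2275 / 0.043² = 3.8416 × 0.2275 / 0.001849 ≈ 472.67.
Rounding up gives n = 473.

473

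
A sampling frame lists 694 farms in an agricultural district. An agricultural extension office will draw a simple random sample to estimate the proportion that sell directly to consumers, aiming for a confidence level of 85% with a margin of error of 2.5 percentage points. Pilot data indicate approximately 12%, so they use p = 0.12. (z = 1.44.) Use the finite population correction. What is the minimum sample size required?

Unadjusted: n₀ = 1.44² × 0.12 × 0.88 / 0.025² ≈ 350.36, so n₀ = 351.
Finite population correction with N = 694: n = n₀ / (1 + (n₀−1)/N) = 351 / (1 + 350/694) = 351 / 1.5043 ≈ 233.33.
Rounding up, n = 234.

234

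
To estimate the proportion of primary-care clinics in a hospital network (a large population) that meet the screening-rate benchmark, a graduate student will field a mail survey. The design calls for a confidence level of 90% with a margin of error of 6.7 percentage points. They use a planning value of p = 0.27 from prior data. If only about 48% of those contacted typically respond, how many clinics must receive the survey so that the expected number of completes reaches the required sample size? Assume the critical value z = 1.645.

248

Completed interviews needed: n₀ = 1.645² × 0.1971 / 0.067² ≈ 118.81 → 119.
At a 48% response rate, contacts needed = 119 / 0.48 ≈ 247.92 → 248.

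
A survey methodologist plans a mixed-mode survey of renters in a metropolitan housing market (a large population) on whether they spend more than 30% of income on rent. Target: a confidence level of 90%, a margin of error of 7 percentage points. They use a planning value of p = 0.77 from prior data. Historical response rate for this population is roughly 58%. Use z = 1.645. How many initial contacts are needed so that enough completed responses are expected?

169

Completed interviews needed: n₀ = 1.645² × 0.1771 / 0.070² ≈ 97.80 → 98.
At a 58% response rate, contacts needed = 98 / 0.58 ≈ 168.97 → 169.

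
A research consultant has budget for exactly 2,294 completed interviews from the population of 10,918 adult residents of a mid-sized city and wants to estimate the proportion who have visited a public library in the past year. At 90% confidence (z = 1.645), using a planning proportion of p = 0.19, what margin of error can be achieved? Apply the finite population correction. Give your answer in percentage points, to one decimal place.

Finite-population factor: (N−n)/(N−1) = (10918−2294)/(10918−1) = 0.7900.
SE(p̂) = √[p(1−p)/n · (N−n)/(N−1)] = √[0.1539/2294 × 0.7900] = 0.00728.
E = z × SE = 1.645 × 0.00728 = 0.01198 ≈ 1.2 percentage points.

1.2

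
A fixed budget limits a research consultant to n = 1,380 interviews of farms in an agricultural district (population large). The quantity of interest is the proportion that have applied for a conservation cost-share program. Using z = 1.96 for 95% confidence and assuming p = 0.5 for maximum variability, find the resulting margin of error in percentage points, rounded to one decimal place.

SE(p̂) = √[p(1−p)/n] = √[0.2500/1380] = 0.01346.
E = z × SE = 1.96 × 0.01346 = 0.02638, or 2.6 percentage points.

2.6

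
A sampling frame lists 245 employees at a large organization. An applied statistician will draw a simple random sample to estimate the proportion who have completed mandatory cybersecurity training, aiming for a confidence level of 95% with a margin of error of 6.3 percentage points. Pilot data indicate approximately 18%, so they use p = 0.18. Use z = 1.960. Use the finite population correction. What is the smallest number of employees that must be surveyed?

91

Unadjusted: n₀ = 1.960² × 0.18 × 0.82 / 0.063² ≈ 142.86, so n₀ = 143.
Finite population correction with N = 245: n = n₀ / (1 + (n₀−1)/N) = 143 / (1 + 142/245) = 143 / 1.5796 ≈ 90.53.
Rounding up, n = 91.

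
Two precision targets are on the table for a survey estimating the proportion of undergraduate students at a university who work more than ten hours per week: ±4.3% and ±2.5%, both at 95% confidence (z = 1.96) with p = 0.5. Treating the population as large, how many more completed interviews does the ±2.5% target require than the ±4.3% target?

At ±4.3%: n = 1.96² × 0.2500 / 0.043² ≈ 519.42 → 520.
At ±2.5%: n = 1.96² × 0.2500 / 0.025² ≈ 1536.64 → 1537.
Additional respondents: 1537 − 520 = 1017.

1017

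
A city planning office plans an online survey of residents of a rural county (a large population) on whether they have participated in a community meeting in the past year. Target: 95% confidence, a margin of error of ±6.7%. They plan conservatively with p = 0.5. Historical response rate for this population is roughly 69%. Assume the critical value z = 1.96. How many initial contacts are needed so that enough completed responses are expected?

Completed interviews needed: n₀ = 1.96² × 0.2500 / 0.067² ≈ 213.95 → 214.
At a 69% response rate, contacts needed = 214 / 0.69 ≈ 310.14 → 311.

311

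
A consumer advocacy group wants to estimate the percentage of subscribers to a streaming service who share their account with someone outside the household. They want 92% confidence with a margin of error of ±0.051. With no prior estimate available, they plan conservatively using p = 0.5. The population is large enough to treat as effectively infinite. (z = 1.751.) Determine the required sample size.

With p = 0.5, p(1−p) = 0.25.
n = z²·p(1−p)/E² = 1.751² × 0.2500 / 0.051² = 3.0660 × 0.2500 / 0.002601 ≈ 294.69.
Rounding up gives n = 295.

295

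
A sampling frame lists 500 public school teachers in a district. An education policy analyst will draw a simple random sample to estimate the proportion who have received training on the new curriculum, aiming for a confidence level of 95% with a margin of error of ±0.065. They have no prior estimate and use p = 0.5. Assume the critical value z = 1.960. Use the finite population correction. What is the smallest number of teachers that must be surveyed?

157

Unadjusted: n₀ = 1.960² × 0.50 × 0.50 / 0.065² ≈ 227.31, so n₀ = 228.
Finite population correction with N = 500: n = n₀ / (1 + (n₀−1)/N) = 228 / (1 + 227/500) = 228 / 1.4540 ≈ 156.81.
Rounding up, n = 157.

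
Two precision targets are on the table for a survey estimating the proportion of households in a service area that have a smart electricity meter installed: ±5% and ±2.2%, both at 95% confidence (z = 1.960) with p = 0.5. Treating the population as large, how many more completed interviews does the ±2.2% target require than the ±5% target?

1600

At ±5%: n = 1.960² × 0.2500 / 0.050² ≈ 384.16 → 385.
At ±2.2%: n = 1.960² × 0.2500 / 0.022² ≈ 1984.30 → 1985.
Additional respondents: 1985 − 385 = 1600.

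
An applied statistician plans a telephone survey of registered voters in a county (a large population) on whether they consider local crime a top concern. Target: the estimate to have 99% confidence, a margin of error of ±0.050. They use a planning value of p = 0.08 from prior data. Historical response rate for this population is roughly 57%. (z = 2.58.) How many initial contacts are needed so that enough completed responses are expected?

Completed interviews needed: n₀ = 2.58² × 0.0736 / 0.050² ≈ 195.96 → 196.
At a 57% response rate, contacts needed = 196 / 0.57 ≈ 343.86 → 344.

344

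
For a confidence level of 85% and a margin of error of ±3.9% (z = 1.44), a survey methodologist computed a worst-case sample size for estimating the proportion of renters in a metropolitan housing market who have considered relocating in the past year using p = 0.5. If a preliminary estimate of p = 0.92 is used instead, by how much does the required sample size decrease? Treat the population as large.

Conservative (p = 0.5): n = 1.44² × 0.25 / 0.039² ≈ 340.83 → 341.
Using p = 0.92: p(1−p) = 0.0736, so n = 1.44² × 0.0736 / 0.039² ≈ 100.34 → 101.
Reduction: 341 − 101 = 240.

240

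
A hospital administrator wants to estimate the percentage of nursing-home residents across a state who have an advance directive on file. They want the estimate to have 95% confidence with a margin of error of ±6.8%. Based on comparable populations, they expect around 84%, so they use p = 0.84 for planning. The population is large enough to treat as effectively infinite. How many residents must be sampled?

112

For 95% confidence, z = 1.960.
With p = 0.84, p(1−p) = 0.1344.
n = z²·p(1−p)/E² = 1.960² × 0.1344 / 0.068² = 3.8416 × 0.1344 / 0.004624 ≈ 111.66.
Rounding up gives n = 112.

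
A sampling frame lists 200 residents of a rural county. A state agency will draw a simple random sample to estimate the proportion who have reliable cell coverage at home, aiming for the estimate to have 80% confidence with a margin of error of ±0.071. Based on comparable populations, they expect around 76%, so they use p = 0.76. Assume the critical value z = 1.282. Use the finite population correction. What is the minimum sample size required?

47

Unadjusted: n₀ = 1.282² × 0.76 × 0.24 / 0.071² ≈ 59.47, so n₀ = 60.
Finite population correction with N = 200: n = n₀ / (1 + (n₀−1)/N) = 60 / (1 + 59/200) = 60 / 1.2950 ≈ 46.33.
Rounding up, n = 47.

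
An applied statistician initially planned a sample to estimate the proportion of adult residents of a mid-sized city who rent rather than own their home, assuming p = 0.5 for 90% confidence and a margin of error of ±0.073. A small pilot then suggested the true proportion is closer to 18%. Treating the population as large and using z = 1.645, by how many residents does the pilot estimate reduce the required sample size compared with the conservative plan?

52

Conservative (p = 0.5): n = 1.645² × 0.25 / 0.073² ≈ 126.95 → 127.
Using p = 0.18: p(1−p) = 0.1476, so n = 1.645² × 0.1476 / 0.073² ≈ 74.95 → 75.
Reduction: 127 − 75 = 52.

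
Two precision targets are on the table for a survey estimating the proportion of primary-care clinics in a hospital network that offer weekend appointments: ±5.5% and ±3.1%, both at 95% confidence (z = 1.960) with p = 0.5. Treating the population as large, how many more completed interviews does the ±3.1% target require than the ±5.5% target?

At ±5.5%: n = 1.960² × 0.2500 / 0.055² ≈ 317.49 → 318.
At ±3.1%: n = 1.960² × 0.2500 / 0.031² ≈ 999.38 → 1000.
Additional respondents: 1000 − 318 = 682.

682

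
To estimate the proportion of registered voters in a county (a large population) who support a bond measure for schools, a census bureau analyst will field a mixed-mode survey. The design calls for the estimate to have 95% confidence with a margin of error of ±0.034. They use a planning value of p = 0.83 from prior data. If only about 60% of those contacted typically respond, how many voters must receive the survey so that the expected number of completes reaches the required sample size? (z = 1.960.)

782

Completed interviews needed: n₀ = 1.960² × 0.1411 / 0.034² ≈ 468.90 → 469.
At a 60% response rate, contacts needed = 469 / 0.60 ≈ 781.67 → 782.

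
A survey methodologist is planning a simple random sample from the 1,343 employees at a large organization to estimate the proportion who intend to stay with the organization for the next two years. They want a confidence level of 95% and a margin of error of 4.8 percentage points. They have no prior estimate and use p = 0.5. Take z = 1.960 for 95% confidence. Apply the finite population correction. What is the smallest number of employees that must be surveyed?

319

Unadjusted: n₀ = 1.960² × 0.50 × 0.50 / 0.048² ≈ 416.84, so n₀ = 417.
Finite population correction with N = 1,343: n = n₀ / (1 + (n₀−1)/N) = 417 / (1 + 416/1343) = 417 / 1.3098 ≈ 318.38.
Rounding up, n = 319.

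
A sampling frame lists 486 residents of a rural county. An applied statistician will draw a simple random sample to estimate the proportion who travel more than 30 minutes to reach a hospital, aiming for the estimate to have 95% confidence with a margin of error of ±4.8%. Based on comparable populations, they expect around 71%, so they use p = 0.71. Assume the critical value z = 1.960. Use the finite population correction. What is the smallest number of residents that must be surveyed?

Unadjusted: n₀ = 1.960² × 0.71 × 0.29 / 0.048² ≈ 343.31, so n₀ = 344.
Finite population correction with N = 486: n = n₀ / (1 + (n₀−1)/N) = 344 / (1 + 343/486) = 344 / 1.7058 ≈ 201.67.
Rounding up, n = 202.

202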